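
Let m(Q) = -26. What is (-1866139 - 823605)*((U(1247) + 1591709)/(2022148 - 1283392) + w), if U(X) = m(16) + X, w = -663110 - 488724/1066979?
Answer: 351473279891294435256104/197059284531 ≈ 1.7836e+12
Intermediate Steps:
w = -707524933414/1066979 (w = -663110 - 488724*1/1066979 = -663110 - 488724/1066979 = -707524933414/1066979 ≈ -6.6311e+5)
U(X) = -26 + X
(-1866139 - 823605)*((U(1247) + 1591709)/(2022148 - 1283392) + w) = (-1866139 - 823605)*(((-26 + 1247) + 1591709)/(2022148 - 1283392) - 707524933414/1066979) = -2689744*((1221 + 1591709)/738756 - 707524933414/1066979) = -2689744*(1592930*(1/738756) - 707524933414/1066979) = -2689744*(796465/369378 - 707524933414/1066979) = -2689744*(-261343295043167257/394118569062) = 351473279891294435256104/197059284531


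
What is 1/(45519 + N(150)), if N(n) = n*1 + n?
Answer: 1/45819 ≈ 2.1825e-5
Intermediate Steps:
N(n) = 2*n (N(n) = n + n = 2*n)
1/(45519 + N(150)) = 1/(45519 + 2*150) = 1/(45519 + 300) = 1/45819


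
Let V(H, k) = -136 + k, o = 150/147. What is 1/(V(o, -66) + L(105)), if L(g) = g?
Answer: -1/97 ≈ -0.010309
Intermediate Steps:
o = 50/49 (o = 150*(1/147) = 50/49 ≈ 1.0204)
1/(V(o, -66) + L(105)) = 1/((-136 - 66) + 105) = 1/(-202 + 105) = 1/(-97) = -1/97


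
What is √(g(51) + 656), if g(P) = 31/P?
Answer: √1707837/51 ≈ 25.624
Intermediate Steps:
√(g(51) + 656) = √(31/51 + 656) = √(33487/51) = √1707837/51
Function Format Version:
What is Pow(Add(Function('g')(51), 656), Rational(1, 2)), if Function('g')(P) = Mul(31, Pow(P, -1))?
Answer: Mul(Rational(1, 51), Pow(1707837, Rational(1, 2))) ≈ 25.624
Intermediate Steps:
Pow(Add(Function('g')(51), 656), Rational(1, 2)) = Pow(Add(Mul(31, Pow(51, -1)), 656), Rational(1, 2)) = Pow(Add(Mul(31, Rational(1, 51)), 656), Rational(1, 2)) = Pow(Add(Rational(31, 51), 656), Rational(1, 2)) = Pow(Rational(33487, 51), Rational(1, 2)) = Mul(Rational(1, 51), Pow(1707837, Rational(1, 2)))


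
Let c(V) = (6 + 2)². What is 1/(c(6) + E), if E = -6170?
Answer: -1/6106 ≈ -0.00016377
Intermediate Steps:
c(V) = 64 (c(V) = 8² = 64)
1/(c(6) + E) = 1/(64 - 6170) = 1/(-6106) = -1/6106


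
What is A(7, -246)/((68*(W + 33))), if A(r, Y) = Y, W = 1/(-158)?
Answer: -9717/88621 ≈ -0.10965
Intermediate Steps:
W = -1/158 ≈ -0.0063291
A(7, -246)/((68*(W + 33))) = -246*1/(68*(-1/158 + 33)) = -246/(68*(5213/158)) = -246/177242/79 = -246*79/177242 = -9717/88621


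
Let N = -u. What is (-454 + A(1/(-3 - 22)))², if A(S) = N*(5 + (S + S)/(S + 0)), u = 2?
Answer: 219024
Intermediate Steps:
N = -2 (N = -1*2 = -2)
A(S) = -14 (A(S) = -2*(5 + (S + S)/(S + 0)) = -2*(5 + (2*S)/S) = -2*(5 + 2) = -2*7 = -14)
(-454 + A(1/(-3 - 22)))² = (-454 - 14)² = (-468)² = 219024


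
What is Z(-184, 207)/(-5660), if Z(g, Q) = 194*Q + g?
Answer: -19987/2830 ≈ -7.0625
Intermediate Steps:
Z(g, Q) = g + 194*Q
Z(-184, 207)/(-5660) = (-184 + 194*207)/(-5660) = (-184 + 40158)*(-1/5660) = 39974*(-1/5660) = -19987/2830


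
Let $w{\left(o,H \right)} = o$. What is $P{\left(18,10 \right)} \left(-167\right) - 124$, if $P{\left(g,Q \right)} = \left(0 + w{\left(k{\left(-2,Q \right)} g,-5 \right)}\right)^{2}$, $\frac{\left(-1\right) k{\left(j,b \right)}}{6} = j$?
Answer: $-7791676$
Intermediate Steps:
$k{\left(j,b \right)} = - 6 j$
$P{\left(g,Q \right)} = 144 g^{2}$ ($P{\left(g,Q \right)} = \left(0 + \left(-6\right) \left(-2\right) g\right)^{2} = \left(0 + 12 g\right)^{2} = \left(12 g\right)^{2} = 144 g^{2}$)
$P{\left(18,10 \right)} \left(-167\right) - 124 = 144 \cdot 18^{2} \left(-167\right) - 124 = 144 \cdot 324 \left(-167\right) - 124 = 46656 \left(-167\right) - 124 = -7791552 - 124 = -7791676$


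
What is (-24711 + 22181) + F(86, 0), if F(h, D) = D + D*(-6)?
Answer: -2530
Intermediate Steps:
F(h, D) = -5*D (F(h, D) = D - 6*D = -5*D)
(-24711 + 22181) + F(86, 0) = (-24711 + 22181) - 5*0 = -2530 + 0 = -2530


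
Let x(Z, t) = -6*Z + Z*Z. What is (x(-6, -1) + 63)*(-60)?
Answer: -8100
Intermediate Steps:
x(Z, t) = Z² - 6*Z (x(Z, t) = -6*Z + Z² = Z² - 6*Z)
(x(-6, -1) + 63)*(-60) = (-6*(-6 - 6) + 63)*(-60) = (-6*(-12) + 63)*(-60) = (72 + 63)*(-60) = 135*(-60) = -8100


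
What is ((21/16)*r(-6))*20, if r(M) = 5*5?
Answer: 2625/4 ≈ 656.25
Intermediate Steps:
r(M) = 25
((21/16)*r(-6))*20 = ((21/16)*25)*20 = (525/16)*20 = 2625/4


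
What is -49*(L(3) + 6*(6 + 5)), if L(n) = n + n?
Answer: -3528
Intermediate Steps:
L(n) = 2*n
-49*(L(3) + 6*(6 + 5)) = -49*(2*3 + 6*(6 + 5)) = -49*(6 + 6*11) = -49*(6 + 66) = -49*72 = -3528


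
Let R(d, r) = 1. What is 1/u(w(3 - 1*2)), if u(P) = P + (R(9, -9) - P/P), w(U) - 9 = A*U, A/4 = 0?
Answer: 1/9 ≈ 0.11111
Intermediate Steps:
A = 0 (A = 4*0 = 0)
w(U) = 9 (w(U) = 9 + 0*U = 9 + 0 = 9)
u(P) = P (u(P) = P + (1 - P/P) = P + (1 - 1*1) = P + (1 - 1) = P + 0 = P)
1/u(w(3 - 1*2)) = 1/9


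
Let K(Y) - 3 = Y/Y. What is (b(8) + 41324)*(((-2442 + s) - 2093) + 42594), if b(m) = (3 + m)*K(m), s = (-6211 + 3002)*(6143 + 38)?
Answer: -818952781360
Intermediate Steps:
s = -19834829 (s = -3209*6181 = -19834829)
K(Y) = 4 (K(Y) = 3 + Y/Y = 3 + 1 = 4)
b(m) = 12 + 4*m (b(m) = (3 + m)*4 = 12 + 4*m)
(b(8) + 41324)*(((-2442 + s) - 2093) + 42594) = ((12 + 4*8) + 41324)*(((-2442 - 19834829) - 2093) + 42594) = ((12 + 32) + 41324)*((-19837271 - 2093) + 42594) = (44 + 41324)*(-19839364 + 42594) = 41368*(-19796770) = -818952781360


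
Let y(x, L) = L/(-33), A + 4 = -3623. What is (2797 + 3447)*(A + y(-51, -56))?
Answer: -747000940/33 ≈ -2.2636e+7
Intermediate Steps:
A = -3627 (A = -4 - 3623 = -3627)
y(x, L) = -L/33 (y(x, L) = L*(-1/33) = -L/33)
(2797 + 3447)*(A + y(-51, -56)) = (2797 + 3447)*(-3627 - 1/33*(-56)) = 6244*(-3627 + 56/33) = 6244*(-119635/33) = -747000940/33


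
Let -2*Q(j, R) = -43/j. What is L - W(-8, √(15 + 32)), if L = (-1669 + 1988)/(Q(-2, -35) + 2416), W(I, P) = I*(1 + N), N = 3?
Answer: 309148/9621 ≈ 32.133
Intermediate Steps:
Q(j, R) = 43/(2*j) (Q(j, R) = -(-43)/(2*j) = 43/(2*j))
W(I, P) = 4*I (W(I, P) = I*(1 + 3) = I*4 = 4*I)
L = 1276/9621 (L = (-1669 + 1988)/((43/2)/(-2) + 2416) = 319/((43/2)*(-½) + 2416) = 319/(-43/4 + 2416) = 319/(9621/4) = 319*(4/9621) = 1276/9621 ≈ 0.13263)
L - W(-8, √(15 + 32)) = 1276/9621 - 4*(-8) = 1276/9621 - 1*(-32) = 1276/9621 + 32 = 309148/9621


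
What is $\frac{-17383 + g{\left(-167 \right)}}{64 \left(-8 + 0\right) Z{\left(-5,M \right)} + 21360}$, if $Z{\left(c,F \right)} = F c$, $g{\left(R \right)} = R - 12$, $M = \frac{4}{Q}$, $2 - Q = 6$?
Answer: $- \frac{8781}{9400} \approx -0.93415$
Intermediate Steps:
$Q = -4$ ($Q = 2 - 6 = -4$)
$M = -1$ ($M = \frac{4}{-4} = 4 \left(- \frac{1}{4}\right) = -1$)
$g{\left(R \right)} = -12 + R$
$\frac{-17383 + g{\left(-167 \right)}}{64 \left(-8 + 0\right) Z{\left(-5,M \right)} + 21360} = \frac{-17383 - 179}{64 \left(-8 + 0\right) \left(\left(-1\right) \left(-5\right)\right) + 21360} = \frac{-17383 - 179}{64 \left(\left(-8\right) 5\right) + 21360} = - \frac{17562}{64 \left(-40\right) + 21360} = - \frac{17562}{-2560 + 21360} = - \frac{17562}{18800} = \left(-17562\right) \frac{1}{18800} = - \frac{8781}{9400}$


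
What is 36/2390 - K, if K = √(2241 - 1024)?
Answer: 18/1195 - √1217 ≈ -34.870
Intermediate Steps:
K = √1217 ≈ 34.885
36/2390 - K = 36/2390 - √1217 = 36*(1/2390) - √1217 = 18/1195 - √1217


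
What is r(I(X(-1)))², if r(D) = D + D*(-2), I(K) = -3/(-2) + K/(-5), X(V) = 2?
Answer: 121/100 ≈ 1.2100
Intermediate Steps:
I(K) = 3/2 - K/5 (I(K) = -3*(-½) + K*(-⅕) = 3/2 - K/5)
r(D) = -D (r(D) = D - 2*D = -D)
r(I(X(-1)))² = (-(3/2 - ⅕*2))² = (-(3/2 - ⅖))² = (-1*11/10)² = (-11/10)² = 121/100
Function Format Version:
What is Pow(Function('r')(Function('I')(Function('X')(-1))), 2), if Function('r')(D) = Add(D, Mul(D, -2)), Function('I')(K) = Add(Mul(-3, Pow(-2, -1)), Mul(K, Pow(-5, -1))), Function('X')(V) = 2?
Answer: Rational(121, 100) ≈ 1.2100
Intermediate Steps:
Function('I')(K) = Add(Rational(3, 2), Mul(Rational(-1, 5), K)) (Function('I')(K) = Add(Mul(-3, Rational(-1, 2)), Mul(K, Rational(-1, 5))) = Add(Rational(3, 2), Mul(Rational(-1, 5), K)))
Function('r')(D) = Mul(-1, D) (Function('r')(D) = Add(D, Mul(-2, D)) = Mul(-1, D))
Pow(Function('r')(Function('I')(Function('X')(-1))), 2) = Pow(Mul(-1, Add(Rational(3, 2), Mul(Rational(-1, 5), 2))), 2) = Pow(Mul(-1, Add(Rational(3, 2), Rational(-2, 5))), 2) = Pow(Mul(-1, Rational(11, 10)), 2) = Pow(Rational(-11, 10), 2) = Rational(121, 100)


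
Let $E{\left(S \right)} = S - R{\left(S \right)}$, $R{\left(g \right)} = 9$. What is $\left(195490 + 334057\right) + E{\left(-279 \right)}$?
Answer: $529259$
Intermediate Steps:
$E{\left(S \right)} = -9 + S$ ($E{\left(S \right)} = S - 9 = -9 + S$)
$\left(195490 + 334057\right) + E{\left(-279 \right)} = \left(195490 + 334057\right) - 288 = 529547 - 288 = 529259$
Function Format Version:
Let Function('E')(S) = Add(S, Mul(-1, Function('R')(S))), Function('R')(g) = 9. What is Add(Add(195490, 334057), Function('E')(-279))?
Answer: 529259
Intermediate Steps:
Function('E')(S) = Add(-9, S) (Function('E')(S) = Add(S, Mul(-1, 9)) = Add(S, -9) = Add(-9, S))
Add(Add(195490, 334057), Function('E')(-279)) = Add(Add(195490, 334057), Add(-9, -279)) = Add(529547, -288) = 529259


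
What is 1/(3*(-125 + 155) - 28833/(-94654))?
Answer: 13522/1221099 ≈ 0.011074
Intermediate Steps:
1/(3*(-125 + 155) - 28833/(-94654)) = 1/(3*30 - 28833*(-1/94654)) = 1/(90 + 4119/13522) = 1/(1221099/13522) = 13522/1221099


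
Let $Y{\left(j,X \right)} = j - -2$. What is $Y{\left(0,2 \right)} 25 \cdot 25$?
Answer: $1250$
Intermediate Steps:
$Y{\left(j,X \right)} = 2 + j$ ($Y{\left(j,X \right)} = j + 2 = 2 + j$)
$Y{\left(0,2 \right)} 25 \cdot 25 = \left(2 + 0\right) 25 \cdot 25 = 2 \cdot 25 \cdot 25 = 50 \cdot 25 = 1250$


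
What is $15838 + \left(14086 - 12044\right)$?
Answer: $17880$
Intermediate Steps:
$15838 + \left(14086 - 12044\right) = 15838 + 2042 = 17880$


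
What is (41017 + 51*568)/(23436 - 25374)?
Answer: -69985/1938 ≈ -36.112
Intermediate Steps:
(41017 + 51*568)/(23436 - 25374) = (41017 + 28968)/(-1938) = 69985*(-1/1938) = -69985/1938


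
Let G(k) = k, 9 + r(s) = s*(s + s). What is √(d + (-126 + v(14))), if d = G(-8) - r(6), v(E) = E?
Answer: I*√183 ≈ 13.528*I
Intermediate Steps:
r(s) = -9 + 2*s² (r(s) = -9 + s*(s + s) = -9 + s*(2*s) = -9 + 2*s²)
d = -71 (d = -8 - (-9 + 2*6²) = -8 - (-9 + 2*36) = -8 - (-9 + 72) = -8 - 1*63 = -8 - 63 = -71)
√(d + (-126 + v(14))) = √(-71 + (-126 + 14)) = √(-71 - 112) = √(-183) = I*√183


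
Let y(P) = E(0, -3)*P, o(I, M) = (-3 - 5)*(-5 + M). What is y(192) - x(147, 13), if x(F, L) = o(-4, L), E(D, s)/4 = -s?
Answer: 2368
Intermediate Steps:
E(D, s) = -4*s (E(D, s) = 4*(-s) = -4*s)
o(I, M) = 40 - 8*M (o(I, M) = -8*(-5 + M) = 40 - 8*M)
x(F, L) = 40 - 8*L
y(P) = 12*P (y(P) = (-4*(-3))*P = 12*P)
y(192) - x(147, 13) = 12*192 - (40 - 8*13) = 2304 - (40 - 104) = 2304 - 1*(-64) = 2304 + 64 = 2368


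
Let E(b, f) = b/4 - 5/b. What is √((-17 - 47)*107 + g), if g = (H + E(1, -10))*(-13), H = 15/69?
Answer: I*√14365685/46 ≈ 82.396*I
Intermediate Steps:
H = 5/23 (H = 15*(1/69) = 5/23 ≈ 0.21739)
E(b, f) = -5/b + b/4 (E(b, f) = b*(¼) - 5/b = b/4 - 5/b = -5/b + b/4)
g = 5421/92 (g = (5/23 + (-5/1 + (¼)*1))*(-13) = (5/23 + (-5*1 + ¼))*(-13) = (5/23 + (-5 + ¼))*(-13) = (5/23 - 19/4)*(-13) = -417/92*(-13) = 5421/92 ≈ 58.924)
√((-17 - 47)*107 + g) = √((-17 - 47)*107 + 5421/92) = √(-64*107 + 5421/92) = √(-6848 + 5421/92) = √(-624595/92) = I*√14365685/46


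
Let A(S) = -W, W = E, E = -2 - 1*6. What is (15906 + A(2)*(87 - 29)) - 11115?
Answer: 5255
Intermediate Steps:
E = -8 (E = -2 - 6 = -8)
W = -8
A(S) = 8 (A(S) = -1*(-8) = 8)
(15906 + A(2)*(87 - 29)) - 11115 = (15906 + 8*(87 - 29)) - 11115 = (15906 + 8*58) - 11115 = (15906 + 464) - 11115 = 16370 - 11115 = 5255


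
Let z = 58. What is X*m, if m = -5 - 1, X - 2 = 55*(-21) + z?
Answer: 6570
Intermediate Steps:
X = -1095 (X = 2 + (55*(-21) + 58) = 2 + (-1155 + 58) = 2 - 1097 = -1095)
m = -6
X*m = -1095*(-6) = 6570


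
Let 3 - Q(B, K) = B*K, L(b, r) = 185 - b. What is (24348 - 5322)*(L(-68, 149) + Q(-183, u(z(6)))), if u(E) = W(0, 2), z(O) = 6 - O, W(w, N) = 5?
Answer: 22279446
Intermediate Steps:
u(E) = 5
Q(B, K) = 3 - B*K
(24348 - 5322)*(L(-68, 149) + Q(-183, u(z(6)))) = (24348 - 5322)*((185 - 1*(-68)) + (3 - 1*(-183)*5)) = 19026*((185 + 68) + (3 + 915)) = 19026*(253 + 918) = 19026*1171 = 22279446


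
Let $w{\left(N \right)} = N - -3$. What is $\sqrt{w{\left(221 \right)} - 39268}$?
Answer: $2 i \sqrt{9761} \approx 197.6 i$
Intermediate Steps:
$w{\left(N \right)} = 3 + N$ ($w{\left(N \right)} = N + 3 = 3 + N$)
$\sqrt{w{\left(221 \right)} - 39268} = \sqrt{\left(3 + 221\right) - 39268} = \sqrt{224 - 39268} = \sqrt{-39044} = 2 i \sqrt{9761}$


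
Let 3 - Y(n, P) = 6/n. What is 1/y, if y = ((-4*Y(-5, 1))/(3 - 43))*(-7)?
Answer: -50/147 ≈ -0.34014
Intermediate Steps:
Y(n, P) = 3 - 6/n
y = -147/50 (y = ((-4*(3 - 6/(-5)))/(3 - 43))*(-7) = ((-4*(3 - 6*(-⅕)))/(-40))*(-7) = -(-1)*(3 + 6/5)/10*(-7) = -(-1)*21/(10*5)*(-7) = -1/40*(-84/5)*(-7) = (21/50)*(-7) = -147/50 ≈ -2.9400)
1/y = 1/(-147/50) = -50/147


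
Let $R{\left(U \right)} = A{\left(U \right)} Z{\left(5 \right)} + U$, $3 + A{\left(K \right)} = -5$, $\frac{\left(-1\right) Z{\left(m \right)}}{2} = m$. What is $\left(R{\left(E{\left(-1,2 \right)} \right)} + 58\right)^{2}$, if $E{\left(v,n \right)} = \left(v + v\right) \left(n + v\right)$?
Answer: $18496$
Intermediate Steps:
$E{\left(v,n \right)} = 2 v \left(n + v\right)$
$Z{\left(m \right)} = - 2 m$
$A{\left(K \right)} = -8$ ($A{\left(K \right)} = -3 - 5 = -8$)
$R{\left(U \right)} = 80 + U$ ($R{\left(U \right)} = - 8 \left(\left(-2\right) 5\right) + U = \left(-8\right) \left(-10\right) + U = 80 + U$)
$\left(R{\left(E{\left(-1,2 \right)} \right)} + 58\right)^{2} = \left(\left(80 + 2 \left(-1\right) \left(2 - 1\right)\right) + 58\right)^{2} = \left(\left(80 + 2 \left(-1\right) 1\right) + 58\right)^{2} = \left(\left(80 - 2\right) + 58\right)^{2} = \left(78 + 58\right)^{2} = 136^{2} = 18496$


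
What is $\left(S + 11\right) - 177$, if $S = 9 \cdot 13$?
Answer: $-49$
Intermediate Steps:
$S = 117$
$\left(S + 11\right) - 177 = \left(117 + 11\right) - 177 = 128 - 177 = -49$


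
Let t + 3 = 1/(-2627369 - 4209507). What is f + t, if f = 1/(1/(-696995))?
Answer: -4765288898249/6836876 ≈ -6.9700e+5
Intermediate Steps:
t = -20510629/6836876 (t = -3 + 1/(-2627369 - 4209507) = -3 + 1/(-6836876) = -3 - 1/6836876 = -20510629/6836876 ≈ -3.0000)
f = -696995 (f = 1/(-1/696995) = -696995)
f + t = -696995 - 20510629/6836876 = -4765288898249/6836876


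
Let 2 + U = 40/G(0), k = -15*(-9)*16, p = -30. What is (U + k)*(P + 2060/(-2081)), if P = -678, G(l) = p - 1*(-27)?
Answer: -9091100452/6243 ≈ -1.4562e+6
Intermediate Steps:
G(l) = -3 (G(l) = -30 - 1*(-27) = -30 + 27 = -3)
k = 2160 (k = 135*16 = 2160)
U = -46/3 (U = -2 + 40/(-3) = -2 + 40*(-⅓) = -2 - 40/3 = -46/3 ≈ -15.333)
(U + k)*(P + 2060/(-2081)) = (-46/3 + 2160)*(-678 + 2060/(-2081)) = 6434*(-678 + 2060*(-1/2081))/3 = 6434*(-678 - 2060/2081)/3 = (6434/3)*(-1412978/2081) = -9091100452/6243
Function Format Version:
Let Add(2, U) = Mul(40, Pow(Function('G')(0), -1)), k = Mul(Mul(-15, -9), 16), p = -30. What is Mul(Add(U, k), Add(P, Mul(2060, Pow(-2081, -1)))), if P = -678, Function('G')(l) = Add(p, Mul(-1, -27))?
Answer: Rational(-9091100452, 6243) ≈ -1.4562e+6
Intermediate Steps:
Function('G')(l) = -3 (Function('G')(l) = Add(-30, Mul(-1, -27)) = Add(-30, 27) = -3)
k = 2160 (k = Mul(135, 16) = 2160)
U = Rational(-46, 3) (U = Add(-2, Mul(40, Pow(-3, -1))) = Add(-2, Mul(40, Rational(-1, 3))) = Add(-2, Rational(-40, 3)) = Rational(-46, 3) ≈ -15.333)
Mul(Add(U, k), Add(P, Mul(2060, Pow(-2081, -1)))) = Mul(Add(Rational(-46, 3), 2160), Add(-678, Mul(2060, Pow(-2081, -1)))) = Mul(Rational(6434, 3), Add(-678, Mul(2060, Rational(-1, 2081)))) = Mul(Rational(6434, 3), Add(-678, Rational(-2060, 2081))) = Mul(Rational(6434, 3), Rational(-1412978, 2081)) = Rational(-9091100452, 6243)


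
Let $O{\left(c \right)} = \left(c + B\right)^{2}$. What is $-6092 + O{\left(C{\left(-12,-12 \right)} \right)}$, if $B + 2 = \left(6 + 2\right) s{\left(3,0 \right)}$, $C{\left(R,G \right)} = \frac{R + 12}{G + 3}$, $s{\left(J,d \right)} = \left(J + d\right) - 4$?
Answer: $-5992$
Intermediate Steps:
$s{\left(J,d \right)} = -4 + J + d$
$C{\left(R,G \right)} = \frac{12 + R}{3 + G}$
$B = -10$ ($B = -2 + \left(6 + 2\right) \left(-4 + 3 + 0\right) = -2 + 8 \left(-1\right) = -2 - 8 = -10$)
$O{\left(c \right)} = \left(-10 + c\right)^{2}$ ($O{\left(c \right)} = \left(c - 10\right)^{2} = \left(-10 + c\right)^{2}$)
$-6092 + O{\left(C{\left(-12,-12 \right)} \right)} = -6092 + \left(-10 + \frac{12 - 12}{3 - 12}\right)^{2} = -6092 + \left(-10 + \frac{1}{-9} \cdot 0\right)^{2} = -6092 + \left(-10 - 0\right)^{2} = -6092 + \left(-10 + 0\right)^{2} = -6092 + \left(-10\right)^{2} = -6092 + 100 = -5992$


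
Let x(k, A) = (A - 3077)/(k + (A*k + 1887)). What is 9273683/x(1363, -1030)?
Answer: 4329697119040/1369 ≈ 3.1627e+9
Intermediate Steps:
x(k, A) = (-3077 + A)/(1887 + k + A*k) (x(k, A) = (-3077 + A)/(k + (1887 + A*k)) = (-3077 + A)/(1887 + k + A*k))
9273683/x(1363, -1030) = 9273683/(((-3077 - 1030)/(1887 + 1363 - 1030*1363))) = 9273683/((-4107/(1887 + 1363 - 1403890))) = 9273683/((-4107/(-1400640))) = 9273683/((-1/1400640*(-4107))) = 9273683/(1369/466880) = 9273683*(466880/1369) = 4329697119040/1369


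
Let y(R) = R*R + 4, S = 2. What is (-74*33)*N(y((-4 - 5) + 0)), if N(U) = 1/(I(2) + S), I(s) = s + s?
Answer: -407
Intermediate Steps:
I(s) = 2*s
y(R) = 4 + R² (y(R) = R² + 4 = 4 + R²)
N(U) = ⅙ (N(U) = 1/(2*2 + 2) = 1/(4 + 2) = 1/6 = ⅙)
(-74*33)*N(y((-4 - 5) + 0)) = -74*33*(⅙) = -2442*⅙ = -407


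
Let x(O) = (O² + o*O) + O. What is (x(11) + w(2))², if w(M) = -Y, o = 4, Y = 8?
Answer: 28224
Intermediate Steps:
x(O) = O² + 5*O (x(O) = (O² + 4*O) + O = O² + 5*O)
w(M) = -8 (w(M) = -1*8 = -8)
(x(11) + w(2))² = (11*(5 + 11) - 8)² = (11*16 - 8)² = (176 - 8)² = 168² = 28224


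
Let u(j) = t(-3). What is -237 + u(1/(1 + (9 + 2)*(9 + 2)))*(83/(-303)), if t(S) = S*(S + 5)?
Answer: -23771/101 ≈ -235.36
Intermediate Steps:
t(S) = S*(5 + S)
u(j) = -6 (u(j) = -3*(5 - 3) = -3*2 = -6)
-237 + u(1/(1 + (9 + 2)*(9 + 2)))*(83/(-303)) = -237 - 498/(-303) = -237 - 498*(-1)/303 = -237 - 6*(-83/303) = -237 + 166/101 = -23771/101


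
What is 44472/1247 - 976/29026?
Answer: 644813600/18097711 ≈ 35.630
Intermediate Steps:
44472/1247 - 976/29026 = 44472*(1/1247) - 976*1/29026 = 44472/1247 - 488/14513 = 644813600/18097711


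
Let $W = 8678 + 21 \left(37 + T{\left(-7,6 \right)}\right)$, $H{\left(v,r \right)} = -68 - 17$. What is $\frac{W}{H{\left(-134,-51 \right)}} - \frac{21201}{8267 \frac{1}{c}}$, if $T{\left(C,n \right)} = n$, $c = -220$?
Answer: $\frac{317252573}{702695} \approx 451.48$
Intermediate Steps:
$H{\left(v,r \right)} = -85$
$W = 9581$ ($W = 8678 + 21 \left(37 + 6\right) = 8678 + 21 \cdot 43 = 8678 + 903 = 9581$)
$\frac{W}{H{\left(-134,-51 \right)}} - \frac{21201}{8267 \frac{1}{c}} = \frac{9581}{-85} - \frac{21201}{8267 \frac{1}{-220}} = 9581 \left(- \frac{1}{85}\right) - \frac{21201}{8267 \left(- \frac{1}{220}\right)} = - \frac{9581}{85} - \frac{21201}{- \frac{8267}{220}} = - \frac{9581}{85} - - \frac{4664220}{8267} = - \frac{9581}{85} + \frac{4664220}{8267} = \frac{317252573}{702695}$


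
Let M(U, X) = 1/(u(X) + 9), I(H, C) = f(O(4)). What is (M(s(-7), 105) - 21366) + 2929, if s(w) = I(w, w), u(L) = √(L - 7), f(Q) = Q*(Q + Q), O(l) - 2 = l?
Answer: -313438/17 + 7*√2/17 ≈ -18437.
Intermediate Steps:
O(l) = 2 + l
f(Q) = 2*Q² (f(Q) = Q*(2*Q) = 2*Q²)
u(L) = √(-7 + L)
I(H, C) = 72 (I(H, C) = 2*(2 + 4)² = 2*6² = 2*36 = 72)
s(w) = 72
M(U, X) = 1/(9 + √(-7 + X)) (M(U, X) = 1/(√(-7 + X) + 9) = 1/(9 + √(-7 + X)))
(M(s(-7), 105) - 21366) + 2929 = (1/(9 + √(-7 + 105)) - 21366) + 2929 = (1/(9 + √98) - 21366) + 2929 = (1/(9 + 7*√2) - 21366) + 2929 = (-21366 + 1/(9 + 7*√2)) + 2929 = -18437 + 1/(9 + 7*√2)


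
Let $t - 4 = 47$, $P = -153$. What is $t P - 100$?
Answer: $-7903$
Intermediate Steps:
$t = 51$ ($t = 4 + 47 = 51$)
$t P - 100 = 51 \left(-153\right) - 100 = -7803 - 100 = -7903$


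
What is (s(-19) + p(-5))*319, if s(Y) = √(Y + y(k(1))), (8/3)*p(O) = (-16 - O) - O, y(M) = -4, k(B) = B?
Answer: -2871/4 + 319*I*√23 ≈ -717.75 + 1529.9*I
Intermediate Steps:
p(O) = -6 - 3*O/4 (p(O) = 3*((-16 - O) - O)/8 = 3*(-16 - 2*O)/8 = -6 - 3*O/4)
s(Y) = √(-4 + Y) (s(Y) = √(Y - 4) = √(-4 + Y))
(s(-19) + p(-5))*319 = (√(-4 - 19) + (-6 - ¾*(-5)))*319 = (√(-23) + (-6 + 15/4))*319 = (I*√23 - 9/4)*319 = (-9/4 + I*√23)*319 = -2871/4 + 319*I*√23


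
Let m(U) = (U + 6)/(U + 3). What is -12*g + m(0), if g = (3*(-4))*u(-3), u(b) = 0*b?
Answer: 2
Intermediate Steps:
m(U) = (6 + U)/(3 + U)
u(b) = 0
g = 0 (g = (3*(-4))*0 = -12*0 = 0)
-12*g + m(0) = -12*0 + (6 + 0)/(3 + 0) = 0 + 6/3 = 0 + (⅓)*6 = 0 + 2 = 2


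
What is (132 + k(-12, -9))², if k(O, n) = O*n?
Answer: 57600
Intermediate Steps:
(132 + k(-12, -9))² = (132 - 12*(-9))² = (132 + 108)² = 240² = 57600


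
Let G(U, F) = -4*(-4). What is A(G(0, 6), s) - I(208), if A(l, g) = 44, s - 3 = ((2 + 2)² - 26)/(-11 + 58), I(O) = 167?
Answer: -123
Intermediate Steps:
G(U, F) = 16
s = 131/47 (s = 3 + ((2 + 2)² - 26)/(-11 + 58) = 3 + (4² - 26)/47 = 3 + (16 - 26)*(1/47) = 3 - 10*1/47 = 3 - 10/47 = 131/47 ≈ 2.7872)
A(G(0, 6), s) - I(208) = 44 - 1*167 = 44 - 167 = -123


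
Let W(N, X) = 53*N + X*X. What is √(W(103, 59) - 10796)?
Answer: 8*I*√29 ≈ 43.081*I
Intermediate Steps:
W(N, X) = X² + 53*N (W(N, X) = 53*N + X² = X² + 53*N)
√(W(103, 59) - 10796) = √((59² + 53*103) - 10796) = √((3481 + 5459) - 10796) = √(8940 - 10796) = √(-1856) = 8*I*√29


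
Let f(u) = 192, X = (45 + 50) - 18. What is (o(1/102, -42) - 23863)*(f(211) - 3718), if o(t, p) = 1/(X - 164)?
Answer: 7320265132/87 ≈ 8.4141e+7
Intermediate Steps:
X = 77 (X = 95 - 18 = 77)
o(t, p) = -1/87 (o(t, p) = 1/(77 - 164) = 1/(-87) = -1/87)
(o(1/102, -42) - 23863)*(f(211) - 3718) = (-1/87 - 23863)*(192 - 3718) = -2076082/87*(-3526) = 7320265132/87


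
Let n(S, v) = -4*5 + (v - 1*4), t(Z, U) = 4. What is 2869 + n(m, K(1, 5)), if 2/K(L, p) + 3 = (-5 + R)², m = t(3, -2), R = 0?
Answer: 31296/11 ≈ 2845.1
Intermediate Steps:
m = 4
K(L, p) = 1/11 (K(L, p) = 2/(-3 + (-5 + 0)²) = 2/(-3 + (-5)²) = 2/(-3 + 25) = 2/22 = 2*(1/22) = 1/11)
n(S, v) = -24 + v (n(S, v) = -20 + (v - 4) = -20 + (-4 + v) = -24 + v)
2869 + n(m, K(1, 5)) = 2869 + (-24 + 1/11) = 2869 - 263/11 = 31296/11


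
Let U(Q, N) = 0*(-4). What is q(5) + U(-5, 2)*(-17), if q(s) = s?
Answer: 5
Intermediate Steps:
U(Q, N) = 0
q(5) + U(-5, 2)*(-17) = 5 + 0*(-17) = 5 + 0 = 5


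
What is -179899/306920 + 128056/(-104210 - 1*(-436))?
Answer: -28985893173/15925158040 ≈ -1.8201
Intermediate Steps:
-179899/306920 + 128056/(-104210 - 1*(-436)) = -179899*1/306920 + 128056/(-104210 + 436) = -179899/306920 + 128056/(-103774) = -179899/306920 + 128056*(-1/103774) = -179899/306920 - 64028/51887 = -28985893173/15925158040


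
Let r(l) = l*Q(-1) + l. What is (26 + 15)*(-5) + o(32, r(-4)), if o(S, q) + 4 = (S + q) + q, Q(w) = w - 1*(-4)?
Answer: -209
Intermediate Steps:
Q(w) = 4 + w (Q(w) = w + 4 = 4 + w)
r(l) = 4*l (r(l) = l*(4 - 1) + l = l*3 + l = 3*l + l = 4*l)
o(S, q) = -4 + S + 2*q (o(S, q) = -4 + ((S + q) + q) = -4 + (S + 2*q) = -4 + S + 2*q)
(26 + 15)*(-5) + o(32, r(-4)) = (26 + 15)*(-5) + (-4 + 32 + 2*(4*(-4))) = 41*(-5) + (-4 + 32 + 2*(-16)) = -205 + (-4 + 32 - 32) = -205 - 4 = -209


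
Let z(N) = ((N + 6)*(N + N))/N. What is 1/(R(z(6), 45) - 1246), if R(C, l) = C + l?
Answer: -1/1177 ≈ -0.00084962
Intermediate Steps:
z(N) = 12 + 2*N (z(N) = ((6 + N)*(2*N))/N = (2*N*(6 + N))/N = 12 + 2*N)
1/(R(z(6), 45) - 1246) = 1/(((12 + 2*6) + 45) - 1246) = 1/(((12 + 12) + 45) - 1246) = 1/((24 + 45) - 1246) = 1/(69 - 1246) = 1/(-1177) = -1/1177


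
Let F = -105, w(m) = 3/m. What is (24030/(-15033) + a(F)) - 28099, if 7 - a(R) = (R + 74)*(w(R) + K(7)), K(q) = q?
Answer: -4889292566/175385 ≈ -27877.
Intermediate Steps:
a(R) = 7 - (7 + 3/R)*(74 + R) (a(R) = 7 - (R + 74)*(3/R + 7) = 7 - (74 + R)*(7 + 3/R) = 7 - (7 + 3/R)*(74 + R))
(24030/(-15033) + a(F)) - 28099 = (24030/(-15033) + (-514 - 222/(-105) - 7*(-105))) - 28099 = (24030*(-1/15033) + (-514 - 222*(-1/105) + 735)) - 28099 = (-8010/5011 + (-514 + 74/35 + 735)) - 28099 = (-8010/5011 + 7809/35) - 28099 = 38850549/175385 - 28099 = -4889292566/175385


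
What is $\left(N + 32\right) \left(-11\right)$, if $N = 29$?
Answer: $-671$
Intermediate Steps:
$\left(N + 32\right) \left(-11\right) = \left(29 + 32\right) \left(-11\right) = 61 \left(-11\right) = -671$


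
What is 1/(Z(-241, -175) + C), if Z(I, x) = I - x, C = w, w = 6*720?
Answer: 1/4254 ≈ 0.00023507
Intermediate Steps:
w = 4320
C = 4320
1/(Z(-241, -175) + C) = 1/((-241 - 1*(-175)) + 4320) = 1/((-241 + 175) + 4320) = 1/(-66 + 4320) = 1/4254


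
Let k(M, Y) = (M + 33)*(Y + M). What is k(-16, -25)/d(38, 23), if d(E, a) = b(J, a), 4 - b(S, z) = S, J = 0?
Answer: -697/4 ≈ -174.25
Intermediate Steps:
b(S, z) = 4 - S
k(M, Y) = (33 + M)*(M + Y)
d(E, a) = 4 (d(E, a) = 4 - 1*0 = 4 + 0 = 4)
k(-16, -25)/d(38, 23) = ((-16)² + 33*(-16) + 33*(-25) - 16*(-25))/4 = (256 - 528 - 825 + 400)*(¼) = -697*¼ = -697/4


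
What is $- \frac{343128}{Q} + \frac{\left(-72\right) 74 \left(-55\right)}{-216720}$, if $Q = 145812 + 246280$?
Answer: $- \frac{65715743}{29504923} \approx -2.2273$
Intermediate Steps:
$Q = 392092$
$- \frac{343128}{Q} + \frac{\left(-72\right) 74 \left(-55\right)}{-216720} = - \frac{343128}{392092} + \frac{\left(-72\right) 74 \left(-55\right)}{-216720} = \left(-343128\right) \frac{1}{392092} + \left(-5328\right) \left(-55\right) \left(- \frac{1}{216720}\right) = - \frac{85782}{98023} + 293040 \left(- \frac{1}{216720}\right) = - \frac{85782}{98023} - \frac{407}{301} = - \frac{65715743}{29504923}$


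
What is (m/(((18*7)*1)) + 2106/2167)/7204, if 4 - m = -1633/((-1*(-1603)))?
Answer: 442799183/3153092292504 ≈ 0.00014043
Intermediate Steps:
m = 8045/1603 (m = 4 - (-1633)/((-1*(-1603))) = 4 - (-1633)/1603 = 4 - 1*(-1633/1603) = 4 + 1633/1603 = 8045/1603 ≈ 5.0187)
(m/(((18*7)*1)) + 2106/2167)/7204 = (8045/(1603*(((18*7)*1))) + 2106/2167)/7204 = (8045/(1603*((126*1))) + 2106*(1/2167))*(1/7204) = ((8045/1603)/126 + 2106/2167)*(1/7204) = ((8045/1603)*(1/126) + 2106/2167)*(1/7204) = (8045/201978 + 2106/2167)*(1/7204) = (442799183/437686326)*(1/7204) = 442799183/3153092292504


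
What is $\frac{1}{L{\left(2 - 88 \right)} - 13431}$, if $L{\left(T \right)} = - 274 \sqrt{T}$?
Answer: $\frac{i}{- 13431 i + 274 \sqrt{86}} \approx -7.1882 \cdot 10^{-5} + 1.3599 \cdot 10^{-5} i$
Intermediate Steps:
$\frac{1}{L{\left(2 - 88 \right)} - 13431} = \frac{1}{- 274 \sqrt{2 - 88} - 13431} = \frac{1}{- 274 \sqrt{-86} - 13431} = \frac{1}{- 274 i \sqrt{86} - 13431} = \frac{1}{-13431 - 274 i \sqrt{86}}$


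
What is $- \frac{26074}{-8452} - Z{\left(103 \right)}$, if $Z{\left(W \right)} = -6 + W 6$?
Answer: $- \frac{2573275}{4226} \approx -608.92$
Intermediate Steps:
$Z{\left(W \right)} = -6 + 6 W$
$- \frac{26074}{-8452} - Z{\left(103 \right)} = - \frac{26074}{-8452} - \left(-6 + 6 \cdot 103\right) = \left(-26074\right) \left(- \frac{1}{8452}\right) - \left(-6 + 618\right) = \frac{13037}{4226} - 612 = - \frac{2573275}{4226}$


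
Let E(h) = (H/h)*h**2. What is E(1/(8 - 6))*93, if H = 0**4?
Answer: 0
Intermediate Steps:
H = 0
E(h) = 0 (E(h) = (0/h)*h**2 = 0*h**2 = 0)
E(1/(8 - 6))*93 = 0*93 = 0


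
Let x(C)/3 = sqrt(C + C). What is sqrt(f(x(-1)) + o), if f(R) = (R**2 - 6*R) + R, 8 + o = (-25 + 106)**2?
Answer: sqrt(6535 - 15*I*sqrt(2)) ≈ 80.839 - 0.1312*I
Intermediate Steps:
o = 6553 (o = -8 + (-25 + 106)**2 = -8 + 81**2 = -8 + 6561 = 6553)
x(C) = 3*sqrt(2)*sqrt(C) (x(C) = 3*sqrt(C + C) = 3*sqrt(2*C) = 3*(sqrt(2)*sqrt(C)) = 3*sqrt(2)*sqrt(C))
f(R) = R**2 - 5*R
sqrt(f(x(-1)) + o) = sqrt((3*sqrt(2)*sqrt(-1))*(-5 + 3*sqrt(2)*sqrt(-1)) + 6553) = sqrt((3*sqrt(2)*I)*(-5 + 3*sqrt(2)*I) + 6553) = sqrt((3*I*sqrt(2))*(-5 + 3*I*sqrt(2)) + 6553) = sqrt(3*I*sqrt(2)*(-5 + 3*I*sqrt(2)) + 6553) = sqrt(6553 + 3*I*sqrt(2)*(-5 + 3*I*sqrt(2)))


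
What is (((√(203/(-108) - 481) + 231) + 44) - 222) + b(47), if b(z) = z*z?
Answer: 2262 + 11*I*√1293/18 ≈ 2262.0 + 21.975*I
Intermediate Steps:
b(z) = z²
(((√(203/(-108) - 481) + 231) + 44) - 222) + b(47) = (((√(203/(-108) - 481) + 231) + 44) - 222) + 47² = (((√(203*(-1/108) - 481) + 231) + 44) - 222) + 2209 = (((√(-203/108 - 481) + 231) + 44) - 222) + 2209 = (((√(-52151/108) + 231) + 44) - 222) + 2209 = (((11*I*√1293/18 + 231) + 44) - 222) + 2209 = (((231 + 11*I*√1293/18) + 44) - 222) + 2209 = ((275 + 11*I*√1293/18) - 222) + 2209 = (53 + 11*I*√1293/18) + 2209 = 2262 + 11*I*√1293/18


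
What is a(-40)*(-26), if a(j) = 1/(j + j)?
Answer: 13/40 ≈ 0.32500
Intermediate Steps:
a(j) = 1/(2*j)
a(-40)*(-26) = ((½)/(-40))*(-26) = ((½)*(-1/40))*(-26) = -1/80*(-26) = 13/40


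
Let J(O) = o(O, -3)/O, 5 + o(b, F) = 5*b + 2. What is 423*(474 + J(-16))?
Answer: 3243141/16 ≈ 2.0270e+5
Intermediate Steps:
o(b, F) = -3 + 5*b (o(b, F) = -5 + (5*b + 2) = -5 + (2 + 5*b) = -3 + 5*b)
J(O) = (-3 + 5*O)/O
423*(474 + J(-16)) = 423*(474 + (5 - 3/(-16))) = 423*(474 + (5 - 3*(-1/16))) = 423*(474 + (5 + 3/16)) = 423*(474 + 83/16) = 423*(7667/16) = 3243141/16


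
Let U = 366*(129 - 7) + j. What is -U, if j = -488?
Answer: -44164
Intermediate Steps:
U = 44164 (U = 366*(129 - 7) - 488 = 366*122 - 488 = 44652 - 488 = 44164)
-U = -1*44164 = -44164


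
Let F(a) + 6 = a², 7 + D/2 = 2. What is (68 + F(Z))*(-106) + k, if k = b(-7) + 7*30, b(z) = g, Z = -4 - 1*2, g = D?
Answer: -10188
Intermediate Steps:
D = -10 (D = -14 + 2*2 = -14 + 4 = -10)
g = -10
Z = -6 (Z = -4 - 2 = -6)
b(z) = -10
F(a) = -6 + a²
k = 200 (k = -10 + 7*30 = -10 + 210 = 200)
(68 + F(Z))*(-106) + k = (68 + (-6 + (-6)²))*(-106) + 200 = (68 + (-6 + 36))*(-106) + 200 = (68 + 30)*(-106) + 200 = 98*(-106) + 200 = -10388 + 200 = -10188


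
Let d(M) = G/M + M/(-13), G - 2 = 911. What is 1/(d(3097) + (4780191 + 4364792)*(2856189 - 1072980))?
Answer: 40261/656552875181807127 ≈ 6.1322e-14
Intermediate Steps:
G = 913 (G = 2 + 911 = 913)
d(M) = 913/M - M/13 (d(M) = 913/M + M/(-13) = 913/M + M*(-1/13) = 913/M - M/13)
1/(d(3097) + (4780191 + 4364792)*(2856189 - 1072980)) = 1/((913/3097 - 1/13*3097) + (4780191 + 4364792)*(2856189 - 1072980)) = 1/((913*(1/3097) - 3097/13) + 9144983*1783209) = 1/((913/3097 - 3097/13) + 16307415990447) = 1/(-9579540/40261 + 16307415990447) = 1/(656552875181807127/40261) = 40261/656552875181807127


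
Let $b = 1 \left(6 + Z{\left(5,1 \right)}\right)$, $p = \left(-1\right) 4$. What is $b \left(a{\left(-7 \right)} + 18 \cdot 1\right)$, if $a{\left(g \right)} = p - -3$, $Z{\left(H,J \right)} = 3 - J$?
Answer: $136$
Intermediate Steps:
$p = -4$
$a{\left(g \right)} = -1$ ($a{\left(g \right)} = -4 - -3 = -4 + 3 = -1$)
$b = 8$ ($b = 1 \left(6 + \left(3 - 1\right)\right) = 1 \left(6 + 2\right) = 1 \cdot 8 = 8$)
$b \left(a{\left(-7 \right)} + 18 \cdot 1\right) = 8 \left(-1 + 18 \cdot 1\right) = 8 \left(-1 + 18\right) = 8 \cdot 17 = 136$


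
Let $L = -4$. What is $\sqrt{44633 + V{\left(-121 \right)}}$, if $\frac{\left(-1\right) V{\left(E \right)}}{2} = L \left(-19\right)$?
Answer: $\sqrt{44481} \approx 210.91$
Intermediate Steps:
$V{\left(E \right)} = -152$ ($V{\left(E \right)} = - 2 \left(\left(-4\right) \left(-19\right)\right) = \left(-2\right) 76 = -152$)
$\sqrt{44633 + V{\left(-121 \right)}} = \sqrt{44633 - 152} = \sqrt{44481}$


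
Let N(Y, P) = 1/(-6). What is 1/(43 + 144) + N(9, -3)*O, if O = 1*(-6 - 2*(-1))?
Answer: 377/561 ≈ 0.67201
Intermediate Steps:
N(Y, P) = -1/6
O = -4 (O = 1*(-6 + 2) = 1*(-4) = -4)
1/(43 + 144) + N(9, -3)*O = 1/(43 + 144) - 1/6*(-4) = 1/187 + 2/3 = 377/561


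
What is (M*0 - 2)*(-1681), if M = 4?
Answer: 3362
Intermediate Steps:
(M*0 - 2)*(-1681) = (4*0 - 2)*(-1681) = (0 - 2)*(-1681) = -2*(-1681) = 3362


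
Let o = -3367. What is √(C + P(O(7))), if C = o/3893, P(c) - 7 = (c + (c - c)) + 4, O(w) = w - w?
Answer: 12*√1066682/3893 ≈ 3.1836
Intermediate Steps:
O(w) = 0
P(c) = 11 + c (P(c) = 7 + ((c + (c - c)) + 4) = 7 + ((c + 0) + 4) = 7 + (c + 4) = 7 + (4 + c) = 11 + c)
C = -3367/3893 ≈ -0.86489
√(C + P(O(7))) = √(-3367/3893 + (11 + 0)) = √(-3367/3893 + 11) = √(39456/3893) = 12*√1066682/3893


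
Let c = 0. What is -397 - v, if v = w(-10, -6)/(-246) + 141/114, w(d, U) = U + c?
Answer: -620491/1558 ≈ -398.26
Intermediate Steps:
w(d, U) = U (w(d, U) = U + 0 = U)
v = 1965/1558 (v = -6/(-246) + 141/114 = -6*(-1/246) + 141*(1/114) = 1/41 + 47/38 = 1965/1558 ≈ 1.2612)
-397 - v = -397 - 1*1965/1558 = -397 - 1965/1558 = -620491/1558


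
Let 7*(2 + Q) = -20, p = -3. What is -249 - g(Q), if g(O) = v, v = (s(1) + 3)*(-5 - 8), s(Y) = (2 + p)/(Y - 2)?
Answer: -197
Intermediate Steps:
Q = -34/7 (Q = -2 + (1/7)*(-20) = -2 - 20/7 = -34/7 ≈ -4.8571)
s(Y) = -1/(-2 + Y) (s(Y) = (2 - 3)/(Y - 2) = -1/(-2 + Y))
v = -52 (v = (-1/(-2 + 1) + 3)*(-5 - 8) = (-1/(-1) + 3)*(-13) = (-1*(-1) + 3)*(-13) = (1 + 3)*(-13) = 4*(-13) = -52)
g(O) = -52
-249 - g(Q) = -249 - 1*(-52) = -249 + 52 = -197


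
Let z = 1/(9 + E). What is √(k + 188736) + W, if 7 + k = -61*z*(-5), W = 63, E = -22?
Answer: 63 + 2*√7972809/13 ≈ 497.40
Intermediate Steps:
z = -1/13 (z = 1/(9 - 22) = 1/(-13) = -1/13 ≈ -0.076923)
k = -396/13 (k = -7 - 61*(-1/13)*(-5) = -7 + (61/13)*(-5) = -7 - 305/13 = -396/13 ≈ -30.462)
√(k + 188736) + W = √(-396/13 + 188736) + 63 = √(2453172/13) + 63 = 2*√7972809/13 + 63 = 63 + 2*√7972809/13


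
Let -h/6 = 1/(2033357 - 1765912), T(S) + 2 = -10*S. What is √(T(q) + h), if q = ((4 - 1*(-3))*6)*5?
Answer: 2*I*√37587348528305/267445 ≈ 45.848*I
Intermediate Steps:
q = 210 (q = ((4 + 3)*6)*5 = (7*6)*5 = 42*5 = 210)
T(S) = -2 - 10*S
h = -6/267445 (h = -6/(2033357 - 1765912) = -6/267445 ≈ -2.2435e-5)
√(T(q) + h) = √((-2 - 10*210) - 6/267445) = √((-2 - 2100) - 6/267445) = √(-2102 - 6/267445) = √(-562169396/267445) = 2*I*√37587348528305/267445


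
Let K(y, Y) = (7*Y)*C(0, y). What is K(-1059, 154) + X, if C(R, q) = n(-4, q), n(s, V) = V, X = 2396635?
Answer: 1255033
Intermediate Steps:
C(R, q) = q
K(y, Y) = 7*Y*y (K(y, Y) = (7*Y)*y = 7*Y*y)
K(-1059, 154) + X = 7*154*(-1059) + 2396635 = -1141602 + 2396635 = 1255033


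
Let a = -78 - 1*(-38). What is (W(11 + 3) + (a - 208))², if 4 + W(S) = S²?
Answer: 3136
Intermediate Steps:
a = -40 (a = -78 + 38 = -40)
W(S) = -4 + S²
(W(11 + 3) + (a - 208))² = ((-4 + (11 + 3)²) + (-40 - 208))² = ((-4 + 14²) - 248)² = ((-4 + 196) - 248)² = (192 - 248)² = (-56)² = 3136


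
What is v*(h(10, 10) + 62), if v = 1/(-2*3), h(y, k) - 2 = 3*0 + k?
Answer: -37/3 ≈ -12.333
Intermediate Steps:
h(y, k) = 2 + k (h(y, k) = 2 + (3*0 + k) = 2 + (0 + k) = 2 + k)
v = -⅙ (v = 1/(-6) = -⅙ ≈ -0.16667)
v*(h(10, 10) + 62) = -((2 + 10) + 62)/6 = -(12 + 62)/6 = -⅙*74 = -37/3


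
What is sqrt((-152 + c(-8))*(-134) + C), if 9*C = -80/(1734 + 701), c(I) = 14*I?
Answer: 8*sqrt(1179856361)/1461 ≈ 188.08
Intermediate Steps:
C = -16/4383 (C = (-80/(1734 + 701))/9 = (-80/2435)/9 = ((1/2435)*(-80))/9 = (1/9)*(-16/487) = -16/4383 ≈ -0.0036505)
sqrt((-152 + c(-8))*(-134) + C) = sqrt((-152 + 14*(-8))*(-134) - 16/4383) = sqrt((-152 - 112)*(-134) - 16/4383) = sqrt(-264*(-134) - 16/4383) = sqrt(35376 - 16/4383) = sqrt(155052992/4383) = 8*sqrt(1179856361)/1461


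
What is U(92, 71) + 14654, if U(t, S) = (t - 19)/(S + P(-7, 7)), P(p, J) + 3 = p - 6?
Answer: 806043/55 ≈ 14655.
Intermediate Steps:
P(p, J) = -9 + p (P(p, J) = -3 + (p - 6) = -3 + (-6 + p) = -9 + p)
U(t, S) = (-19 + t)/(-16 + S) (U(t, S) = (t - 19)/(S + (-9 - 7)) = (-19 + t)/(S - 16) = (-19 + t)/(-16 + S))
U(92, 71) + 14654 = (-19 + 92)/(-16 + 71) + 14654 = 73/55 + 14654 = 806043/55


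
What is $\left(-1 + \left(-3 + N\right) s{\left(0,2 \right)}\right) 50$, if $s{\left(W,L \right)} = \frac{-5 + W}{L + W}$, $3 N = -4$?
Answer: $\frac{1475}{3} \approx 491.67$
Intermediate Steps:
$N = - \frac{4}{3}$ ($N = \frac{1}{3} \left(-4\right) = - \frac{4}{3} \approx -1.3333$)
$s{\left(W,L \right)} = \frac{-5 + W}{L + W}$
$\left(-1 + \left(-3 + N\right) s{\left(0,2 \right)}\right) 50 = \left(-1 + \left(-3 - \frac{4}{3}\right) \frac{-5 + 0}{2 + 0}\right) 50 = \left(-1 - \frac{13 \cdot \frac{1}{2} \left(-5\right)}{3}\right) 50 = \left(-1 - - \frac{65}{6}\right) 50 = \left(-1 + \frac{65}{6}\right) 50 = \frac{59}{6} \cdot 50 = \frac{1475}{3}$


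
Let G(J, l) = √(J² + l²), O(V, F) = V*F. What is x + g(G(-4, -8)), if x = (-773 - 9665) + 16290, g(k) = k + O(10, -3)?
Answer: 5822 + 4*√5 ≈ 5830.9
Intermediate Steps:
O(V, F) = F*V
g(k) = -30 + k (g(k) = k - 3*10 = k - 30 = -30 + k)
x = 5852 (x = -10438 + 16290 = 5852)
x + g(G(-4, -8)) = 5852 + (-30 + √((-4)² + (-8)²)) = 5852 + (-30 + √(16 + 64)) = 5852 + (-30 + √80) = 5852 + (-30 + 4*√5) = 5822 + 4*√5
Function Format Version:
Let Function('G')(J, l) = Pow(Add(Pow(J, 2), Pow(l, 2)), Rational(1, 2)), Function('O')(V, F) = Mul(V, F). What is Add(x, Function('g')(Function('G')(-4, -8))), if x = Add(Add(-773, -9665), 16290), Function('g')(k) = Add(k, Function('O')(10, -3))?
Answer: Add(5822, Mul(4, Pow(5, Rational(1, 2)))) ≈ 5830.9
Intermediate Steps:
Function('O')(V, F) = Mul(F, V)
Function('g')(k) = Add(-30, k) (Function('g')(k) = Add(k, Mul(-3, 10)) = Add(k, -30) = Add(-30, k))
x = 5852 (x = Add(-10438, 16290) = 5852)
Add(x, Function('g')(Function('G')(-4, -8))) = Add(5852, Add(-30, Pow(Add(Pow(-4, 2), Pow(-8, 2)), Rational(1, 2)))) = Add(5852, Add(-30, Pow(Add(16, 64), Rational(1, 2)))) = Add(5852, Add(-30, Pow(80, Rational(1, 2)))) = Add(5852, Add(-30, Mul(4, Pow(5, Rational(1, 2))))) = Add(5822, Mul(4, Pow(5, Rational(1, 2))))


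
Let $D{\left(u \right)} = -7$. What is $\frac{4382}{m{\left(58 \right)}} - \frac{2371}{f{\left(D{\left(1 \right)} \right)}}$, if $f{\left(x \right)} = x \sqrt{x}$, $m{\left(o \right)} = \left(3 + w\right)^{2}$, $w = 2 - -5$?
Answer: $\frac{2191}{50} - \frac{2371 i \sqrt{7}}{49} \approx 43.82 - 128.02 i$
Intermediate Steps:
$w = 7$ ($w = 2 + 5 = 7$)
$m{\left(o \right)} = 100$ ($m{\left(o \right)} = \left(3 + 7\right)^{2} = 10^{2} = 100$)
$f{\left(x \right)} = x^{\frac{3}{2}}$
$\frac{4382}{m{\left(58 \right)}} - \frac{2371}{f{\left(D{\left(1 \right)} \right)}} = \frac{4382}{100} - \frac{2371}{\left(-7\right)^{\frac{3}{2}}} = 4382 \cdot \frac{1}{100} - \frac{2371}{\left(-7\right) i \sqrt{7}} = \frac{2191}{50} - 2371 \frac{i \sqrt{7}}{49} = \frac{2191}{50} - \frac{2371 i \sqrt{7}}{49}$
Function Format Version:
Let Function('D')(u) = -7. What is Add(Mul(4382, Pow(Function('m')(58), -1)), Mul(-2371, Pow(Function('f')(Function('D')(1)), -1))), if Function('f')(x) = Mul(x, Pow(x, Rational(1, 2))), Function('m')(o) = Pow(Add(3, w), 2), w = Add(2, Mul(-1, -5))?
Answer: Add(Rational(2191, 50), Mul(Rational(-2371, 49), I, Pow(7, Rational(1, 2)))) ≈ Add(43.820, Mul(-128.02, I))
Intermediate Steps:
w = 7 (w = Add(2, 5) = 7)
Function('m')(o) = 100 (Function('m')(o) = Pow(Add(3, 7), 2) = Pow(10, 2) = 100)
Function('f')(x) = Pow(x, Rational(3, 2))
Add(Mul(4382, Pow(Function('m')(58), -1)), Mul(-2371, Pow(Function('f')(Function('D')(1)), -1))) = Add(Mul(4382, Pow(100, -1)), Mul(-2371, Pow(Pow(-7, Rational(3, 2)), -1))) = Add(Mul(4382, Rational(1, 100)), Mul(-2371, Pow(Mul(-7, I, Pow(7, Rational(1, 2))), -1))) = Add(Rational(2191, 50), Mul(-2371, Mul(Rational(1, 49), I, Pow(7, Rational(1, 2))))) = Add(Rational(2191, 50), Mul(Rational(-2371, 49), I, Pow(7, Rational(1, 2))))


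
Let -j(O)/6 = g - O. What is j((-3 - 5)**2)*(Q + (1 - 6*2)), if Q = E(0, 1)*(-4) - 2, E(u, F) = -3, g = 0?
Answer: -384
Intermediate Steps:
j(O) = 6*O (j(O) = -6*(0 - O) = -(-6)*O = 6*O)
Q = 10 (Q = -3*(-4) - 2 = 12 - 2 = 10)
j((-3 - 5)**2)*(Q + (1 - 6*2)) = (6*(-3 - 5)**2)*(10 + (1 - 6*2)) = (6*(-8)**2)*(10 + (1 - 12)) = (6*64)*(10 - 11) = 384*(-1) = -384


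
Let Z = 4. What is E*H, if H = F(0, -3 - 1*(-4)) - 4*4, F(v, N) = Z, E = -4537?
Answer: 54444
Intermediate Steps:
F(v, N) = 4
H = -12 (H = 4 - 4*4 = 4 - 16 = -12)
E*H = -4537*(-12) = 54444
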